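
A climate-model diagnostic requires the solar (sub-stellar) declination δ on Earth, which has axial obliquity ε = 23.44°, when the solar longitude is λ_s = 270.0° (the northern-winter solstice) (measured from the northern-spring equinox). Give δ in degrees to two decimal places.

sin δ = sin ε · sin λ_s = sin 23.44° × sin 270.0° = -0.397789.
δ = arcsin(-0.397789) = -23.44°.

δ = -23.44°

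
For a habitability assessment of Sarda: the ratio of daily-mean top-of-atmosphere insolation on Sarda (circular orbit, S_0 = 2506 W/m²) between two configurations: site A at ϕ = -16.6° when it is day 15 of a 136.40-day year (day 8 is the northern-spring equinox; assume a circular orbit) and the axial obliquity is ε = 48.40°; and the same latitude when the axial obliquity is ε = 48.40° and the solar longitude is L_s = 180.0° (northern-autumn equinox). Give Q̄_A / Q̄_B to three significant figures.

Q̄_A / Q̄_B ≈ 0.863

— Configuration A (ϕ=-16.6°):
Solar longitude: L_s = 360° × (15 − 8)/136.40 = 18.475°.
sin δ = sin 48.40° × sin 18.475° = 0.23697, so δ = +13.708°.
cos h₀ = −tan(-16.6°) tan(+13.708°) = 0.0727, h₀ = 1.4980 rad.
Bracket: h₀ sin ϕ sin δ + cos ϕ cos δ sin h₀ = 1.4980×-0.28569×0.23697 + 0.95832×0.97152×0.99735 = -0.101415 + 0.928560 = 0.827145.
Q̄ = (S_0/π) × [bracket] = (2506/π) × 0.827145 = 659.80 W/m².
— Configuration B (ϕ=-16.6°):
Solar declination: sin δ = sin ε · sin L_s = sin 48.40° × sin 180.0° = 0.00000, so δ = +0.000°.
cos h₀ = −tan(-16.6°) tan(+0.000°) = 0.0000, h₀ = 1.5708 rad.
Bracket: h₀ sin ϕ sin δ + cos ϕ cos δ sin h₀ = 1.5708×-0.28569×0.00000 + 0.95832×1.00000×1.00000 = -0.000000 + 0.958320 = 0.958320.
Q̄ = (S_0/π) × [bracket] = (2506/π) × 0.958320 = 764.44 W/m².
Ratio Q̄_A / Q̄_B = 659.80 / 764.44 = 0.8631.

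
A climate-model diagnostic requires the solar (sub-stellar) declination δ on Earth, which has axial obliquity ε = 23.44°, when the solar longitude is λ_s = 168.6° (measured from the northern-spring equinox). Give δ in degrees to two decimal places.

sin δ = sin ε · sin λ_s = sin 23.44° × sin 168.6° = 0.078626.
δ = arcsin(0.078626) = +4.51°.

δ = +4.51°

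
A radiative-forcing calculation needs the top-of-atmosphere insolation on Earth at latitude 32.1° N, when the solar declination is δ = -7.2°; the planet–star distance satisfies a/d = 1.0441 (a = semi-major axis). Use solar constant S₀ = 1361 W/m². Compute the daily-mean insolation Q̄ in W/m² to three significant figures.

cos H₀ = −tan(+32.1°) tan(-7.200°) = 0.0792, H₀ = 1.4915 rad.
Bracket: H₀ sin φ sin δ + cos φ cos δ sin H₀ = 1.4915×0.53140×-0.12533 + 0.84712×0.99211×0.99686 = -0.099334 + 0.837797 = 0.738463.
Inverse-square distance factor (a/d)² = 1.0441² = 1.090145.
Q̄ = (S₀/π) × 1.090145 × [bracket] = (1361/π) × 1.090145 × 0.738463 = 348.8 W/m².

Q̄ ≈ 349 W/m²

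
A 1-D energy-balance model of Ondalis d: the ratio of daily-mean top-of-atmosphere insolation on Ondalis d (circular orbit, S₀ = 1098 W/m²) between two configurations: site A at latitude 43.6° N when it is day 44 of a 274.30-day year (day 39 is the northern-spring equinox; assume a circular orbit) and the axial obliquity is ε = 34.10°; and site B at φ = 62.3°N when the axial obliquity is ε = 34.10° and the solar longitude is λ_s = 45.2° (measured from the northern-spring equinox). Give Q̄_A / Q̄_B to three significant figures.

— Configuration A (φ=+43.6°):
Solar longitude: λ_s = 360° × (44 − 39)/274.30 = 6.562°.
sin δ = sin 34.10° × sin 6.562° = 0.06407, so δ = +3.673°.
cos H₀ = −tan(+43.6°) tan(+3.673°) = -0.0611, H₀ = 1.6320 rad.
Bracket: H₀ sin φ sin δ + cos φ cos δ sin H₀ = 1.6320×0.68962×0.06407 + 0.72417×0.99795×0.99813 = 0.072108 + 0.721334 = 0.793442.
Q̄ = (S₀/π) × [bracket] = (1098/π) × 0.793442 = 277.31 W/m².
— Configuration B (φ=+62.3°):
Solar declination: sin δ = sin ε · sin λ_s = sin 34.10° × sin 45.2° = 0.39781, so δ = +23.442°.
cos H₀ = −tan(+62.3°) tan(+23.442°) = -0.8259, H₀ = 2.5426 rad.
Bracket: H₀ sin φ sin δ + cos φ cos δ sin H₀ = 2.5426×0.88539×0.39781 + 0.46484×0.91747×0.56384 = 0.895547 + 0.240465 = 1.136012.
Q̄ = (S₀/π) × [bracket] = (1098/π) × 1.136012 = 397.04 W/m².
Ratio Q̄_A / Q̄_B = 277.31 / 397.04 = 0.6984.

Q̄_A / Q̄_B ≈ 0.698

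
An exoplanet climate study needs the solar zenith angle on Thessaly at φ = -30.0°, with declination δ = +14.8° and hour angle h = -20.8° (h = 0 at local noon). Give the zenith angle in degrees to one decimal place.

cos θ_z = sin φ sin δ + cos φ cos δ cos h = -0.127723 + 0.782724 = 0.655001.
θ_z = arccos(0.655001) = 49.1°.

θ_z = 49.1°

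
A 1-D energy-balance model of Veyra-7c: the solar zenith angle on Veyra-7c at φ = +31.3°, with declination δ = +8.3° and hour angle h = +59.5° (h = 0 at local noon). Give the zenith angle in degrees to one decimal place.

cos θ_z = sin φ sin δ + cos φ cos δ cos h = 0.074996 + 0.429128 = 0.504124.
θ_z = arccos(0.504124) = 59.7°.

θ_z = 59.7°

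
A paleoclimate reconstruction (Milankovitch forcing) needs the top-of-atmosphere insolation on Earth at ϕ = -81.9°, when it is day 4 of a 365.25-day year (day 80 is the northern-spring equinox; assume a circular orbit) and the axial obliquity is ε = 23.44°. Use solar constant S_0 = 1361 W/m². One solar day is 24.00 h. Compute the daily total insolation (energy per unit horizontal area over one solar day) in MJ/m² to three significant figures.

44.7 MJ/m²

Solar longitude: L_s = 360° × (4 − 80)/365.25 = -74.908°, i.e. -74.908° + 360° = 285.092°.
sin δ = sin 23.44° × sin 285.092° = -0.38407, so δ = -22.586°.
cos h₀ = −tan(-81.9°) tan(-22.586°) = -2.9228 ≤ −1 ⇒ polar day, h₀ = π.
Bracket: h₀ sin ϕ sin δ + cos ϕ cos δ sin h₀ = 3.1416×-0.99002×-0.38407 + 0.14090×0.92330×0.00000 = 1.194553 + 0.000000 = 1.194553.
Q̄ = (S_0/π) × [bracket] = (1361/π) × 1.194553 = 517.50 W/m².
Daily total = Q̄ × 24.00 h × 3600 s/h = 517.50 × 24.00 × 3600 / 10⁶ = 44.71 MJ/m².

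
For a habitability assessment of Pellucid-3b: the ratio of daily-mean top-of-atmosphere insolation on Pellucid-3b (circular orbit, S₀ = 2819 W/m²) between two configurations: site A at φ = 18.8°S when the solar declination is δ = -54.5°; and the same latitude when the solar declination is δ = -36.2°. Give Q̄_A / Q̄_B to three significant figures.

Q̄_A / Q̄_B ≈ 0.944

— Configuration A (φ=-18.8°):
cos H₀ = −tan(-18.8°) tan(-54.500°) = -0.4773, H₀ = 2.0683 rad.
Bracket: H₀ sin φ sin δ + cos φ cos δ sin H₀ = 2.0683×-0.32227×-0.81412 + 0.94665×0.58070×0.87876 = 0.542653 + 0.483072 = 1.025725.
Q̄ = (S₀/π) × [bracket] = (2819/π) × 1.025725 = 920.40 W/m².
— Configuration B (φ=-18.8°):
cos H₀ = −tan(-18.8°) tan(-36.200°) = -0.2492, H₀ = 1.8226 rad.
Bracket: H₀ sin φ sin δ + cos φ cos δ sin H₀ = 1.8226×-0.32227×-0.59061 + 0.94665×0.80696×0.96846 = 0.346906 + 0.739815 = 1.086721.
Q̄ = (S₀/π) × [bracket] = (2819/π) × 1.086721 = 975.13 W/m².
Ratio Q̄_A / Q̄_B = 920.40 / 975.13 = 0.9439.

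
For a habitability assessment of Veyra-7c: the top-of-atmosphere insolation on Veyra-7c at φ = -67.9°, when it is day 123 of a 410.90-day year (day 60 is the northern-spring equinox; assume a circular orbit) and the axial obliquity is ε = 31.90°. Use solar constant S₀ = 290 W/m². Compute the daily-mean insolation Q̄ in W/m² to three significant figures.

Solar longitude: λ_s = 360° × (123 − 60)/410.90 = 55.196°.
sin δ = sin 31.90° × sin 55.196° = 0.43391, so δ = +25.716°.
cos H₀ = −tan(-67.9°) tan(+25.716°) = 1.1860 ≥ 1 ⇒ polar night, H₀ = 0 and Q̄ = 0.

Q̄ ≈ 0.00 W/m²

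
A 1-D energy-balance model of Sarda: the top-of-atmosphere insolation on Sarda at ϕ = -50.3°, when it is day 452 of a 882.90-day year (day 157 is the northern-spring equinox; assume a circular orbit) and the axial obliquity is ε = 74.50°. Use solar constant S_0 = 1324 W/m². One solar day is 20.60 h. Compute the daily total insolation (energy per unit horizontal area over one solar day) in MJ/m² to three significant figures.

Solar longitude: L_s = 360° × (452 − 157)/882.90 = 120.285°.
sin δ = sin 74.50° × sin 120.285° = 0.83212, so δ = +56.317°.
cos h₀ = −tan(-50.3°) tan(+56.317°) = 1.8072 ≥ 1 ⇒ polar night, h₀ = 0 and Q̄ = 0.
Daily total = Q̄ × 20.60 h × 3600 s/h = 0.00 MJ/m².

0.00 MJ/m²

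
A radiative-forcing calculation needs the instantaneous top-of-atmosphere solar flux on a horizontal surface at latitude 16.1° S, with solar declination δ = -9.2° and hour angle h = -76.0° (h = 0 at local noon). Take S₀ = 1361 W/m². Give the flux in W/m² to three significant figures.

373 W/m²

cos θ_z = sin φ sin δ + cos φ cos δ cos h = 0.044337 + 0.229444 = 0.273781.
Flux = S₀ · cos θ_z = 1361 × 0.273781 = 372.6 W/m².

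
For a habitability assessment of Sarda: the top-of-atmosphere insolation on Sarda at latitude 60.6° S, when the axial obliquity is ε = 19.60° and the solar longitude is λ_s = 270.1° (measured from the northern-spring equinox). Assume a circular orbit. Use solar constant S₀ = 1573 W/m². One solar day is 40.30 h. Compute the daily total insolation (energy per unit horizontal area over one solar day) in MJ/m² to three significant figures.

73.9 MJ/m²

Solar declination: sin δ = sin ε · sin λ_s = sin 19.60° × sin 270.1° = -0.33545, so δ = -19.600°.
cos H₀ = −tan(-60.6°) tan(-19.600°) = -0.6319, H₀ = 2.2549 rad.
Bracket: H₀ sin φ sin δ + cos φ cos δ sin H₀ = 2.2549×-0.87121×-0.33545 + 0.49090×0.94206×0.77501 = 0.658989 + 0.358409 = 1.017398.
Q̄ = (S₀/π) × [bracket] = (1573/π) × 1.017398 = 509.41 W/m².
Daily total = Q̄ × 40.30 h × 3600 s/h = 509.41 × 40.30 × 3600 / 10⁶ = 73.91 MJ/m².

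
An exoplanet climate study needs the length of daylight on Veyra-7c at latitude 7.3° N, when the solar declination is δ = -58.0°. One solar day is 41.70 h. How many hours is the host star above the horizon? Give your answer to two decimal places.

cos H₀ = −tan φ · tan δ = −tan(+7.3°) × tan(-58.000°) = 0.2050, so H₀ = 1.3643 rad = 78.17°.
Daylight = 2H₀/(2π) × 41.70 h = (1.3643/π) × 41.70 = 18.11 h.

18.11 h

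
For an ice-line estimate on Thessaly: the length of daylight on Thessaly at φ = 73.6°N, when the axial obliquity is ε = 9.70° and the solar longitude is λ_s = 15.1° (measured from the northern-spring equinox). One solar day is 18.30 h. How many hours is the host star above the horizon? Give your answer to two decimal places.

10.02 h

Solar declination: sin δ = sin ε · sin λ_s = sin 9.70° × sin 15.1° = 0.04389, so δ = +2.516°.
cos H₀ = −tan φ · tan δ = −tan(+73.6°) × tan(+2.516°) = -0.1493, so H₀ = 1.7206 rad = 98.59°.
Daylight = 2H₀/(2π) × 18.30 h = (1.7206/π) × 18.30 = 10.02 h.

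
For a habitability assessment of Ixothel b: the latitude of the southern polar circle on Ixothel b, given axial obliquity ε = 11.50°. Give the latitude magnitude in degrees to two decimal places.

The polar circle is the lowest latitude that experiences at least one full rotation of continuous darkness at the northern-summer solstice; it lies at |φ| = 90° − ε = 90° − 11.50° = 78.50°.

78.50°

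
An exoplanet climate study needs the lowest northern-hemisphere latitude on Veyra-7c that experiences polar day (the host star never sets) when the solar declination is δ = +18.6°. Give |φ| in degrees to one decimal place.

Polar day requires cos H₀ = −tan φ tan δ ≤ −1, i.e. tan φ tan δ ≥ 1.
The boundary is |tan φ| · |tan δ| = 1, so |φ| = 90° − |δ| = 90° − 18.6° = 71.4° in the northern hemisphere.

|φ| = 71.4°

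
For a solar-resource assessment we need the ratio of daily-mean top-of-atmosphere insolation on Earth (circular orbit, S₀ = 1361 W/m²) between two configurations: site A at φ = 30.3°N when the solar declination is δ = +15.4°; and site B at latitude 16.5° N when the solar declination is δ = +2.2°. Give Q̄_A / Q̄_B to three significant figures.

Q̄_A / Q̄_B ≈ 1.08

— Configuration A (φ=+30.3°):
cos H₀ = −tan(+30.3°) tan(+15.400°) = -0.1610, H₀ = 1.7325 rad.
Bracket: H₀ sin φ sin δ + cos φ cos δ sin H₀ = 1.7325×0.50453×0.26556 + 0.86340×0.96410×0.98696 = 0.232126 + 0.821549 = 1.053675.
Q̄ = (S₀/π) × [bracket] = (1361/π) × 1.053675 = 456.47 W/m².
— Configuration B (φ=+16.5°):
cos H₀ = −tan(+16.5°) tan(+2.200°) = -0.0114, H₀ = 1.5822 rad.
Bracket: H₀ sin φ sin δ + cos φ cos δ sin H₀ = 1.5822×0.28402×0.03839 + 0.95882×0.99926×0.99994 = 0.017252 + 0.958053 = 0.975305.
Q̄ = (S₀/π) × [bracket] = (1361/π) × 0.975305 = 422.52 W/m².
Ratio Q̄_A / Q̄_B = 456.47 / 422.52 = 1.080.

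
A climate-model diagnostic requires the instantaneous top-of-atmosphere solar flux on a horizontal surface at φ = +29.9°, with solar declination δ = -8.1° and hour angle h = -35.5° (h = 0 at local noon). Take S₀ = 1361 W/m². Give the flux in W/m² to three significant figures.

855 W/m²

cos θ_z = sin φ sin δ + cos φ cos δ cos h = -0.070238 + 0.698713 = 0.628475.
Flux = S₀ · cos θ_z = 1361 × 0.628475 = 855.4 W/m².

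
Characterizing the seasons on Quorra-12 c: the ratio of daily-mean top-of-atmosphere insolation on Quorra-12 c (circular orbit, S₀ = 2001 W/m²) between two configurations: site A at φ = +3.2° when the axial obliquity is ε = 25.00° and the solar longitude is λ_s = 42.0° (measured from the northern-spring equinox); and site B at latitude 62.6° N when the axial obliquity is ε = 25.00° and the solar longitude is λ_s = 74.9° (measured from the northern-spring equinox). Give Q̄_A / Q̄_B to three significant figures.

— Configuration A (φ=+3.2°):
Solar declination: sin δ = sin ε · sin λ_s = sin 25.00° × sin 42.0° = 0.28279, so δ = +16.427°.
cos H₀ = −tan(+3.2°) tan(+16.427°) = -0.0165, H₀ = 1.5873 rad.
Bracket: H₀ sin φ sin δ + cos φ cos δ sin H₀ = 1.5873×0.05582×0.28279 + 0.99844×0.95918×0.99986 = 0.025056 + 0.957550 = 0.982606.
Q̄ = (S₀/π) × [bracket] = (2001/π) × 0.982606 = 625.86 W/m².
— Configuration B (φ=+62.6°):
Solar declination: sin δ = sin ε · sin λ_s = sin 25.00° × sin 74.9° = 0.40803, so δ = +24.081°.
cos H₀ = −tan(+62.6°) tan(+24.081°) = -0.8622, H₀ = 2.6104 rad.
Bracket: H₀ sin φ sin δ + cos φ cos δ sin H₀ = 2.6104×0.88782×0.40803 + 0.46020×0.91297×0.50657 = 0.945636 + 0.212835 = 1.158471.
Q̄ = (S₀/π) × [bracket] = (2001/π) × 1.158471 = 737.87 W/m².
Ratio Q̄_A / Q̄_B = 625.86 / 737.87 = 0.8482.

Q̄_A / Q̄_B ≈ 0.848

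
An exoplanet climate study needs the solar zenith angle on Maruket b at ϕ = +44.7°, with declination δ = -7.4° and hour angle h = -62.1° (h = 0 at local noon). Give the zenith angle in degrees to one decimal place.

θ_z = 76.2°

cos θ_z = sin ϕ sin δ + cos ϕ cos δ cos h = -0.090594 + 0.329834 = 0.239240.
θ_z = arccos(0.239240) = 76.2°.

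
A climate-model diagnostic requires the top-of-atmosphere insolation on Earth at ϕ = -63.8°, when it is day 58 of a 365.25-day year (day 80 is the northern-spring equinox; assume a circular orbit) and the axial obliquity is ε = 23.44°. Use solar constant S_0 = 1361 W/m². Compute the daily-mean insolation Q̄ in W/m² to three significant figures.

Q̄ ≈ 288 W/m²

Solar longitude: L_s = 360° × (58 − 80)/365.25 = -21.684°, i.e. -21.684° + 360° = 338.316°.
sin δ = sin 23.44° × sin 338.316° = -0.14698, so δ = -8.452°.
cos h₀ = −tan(-63.8°) tan(-8.452°) = -0.3020, h₀ = 1.8776 rad.
Bracket: h₀ sin ϕ sin δ + cos ϕ cos δ sin h₀ = 1.8776×-0.89726×-0.14698 + 0.44151×0.98914×0.95332 = 0.247617 + 0.416329 = 0.663946.
Q̄ = (S_0/π) × [bracket] = (1361/π) × 0.663946 = 287.6 W/m².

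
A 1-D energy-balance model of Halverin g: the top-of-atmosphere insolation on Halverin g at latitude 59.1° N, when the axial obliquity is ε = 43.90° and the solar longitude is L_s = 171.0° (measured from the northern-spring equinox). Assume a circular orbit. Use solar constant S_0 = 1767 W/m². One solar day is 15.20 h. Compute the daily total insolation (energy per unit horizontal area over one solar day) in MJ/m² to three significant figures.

Solar declination: sin δ = sin ε · sin L_s = sin 43.90° × sin 171.0° = 0.10847, so δ = +6.227°.
cos h₀ = −tan(+59.1°) tan(+6.227°) = -0.1823, h₀ = 1.7541 rad.
Bracket: h₀ sin ϕ sin δ + cos ϕ cos δ sin h₀ = 1.7541×0.85806×0.10847 + 0.51354×0.99410×0.98324 = 0.163261 + 0.501954 = 0.665215.
Q̄ = (S_0/π) × [bracket] = (1767/π) × 0.665215 = 374.15 W/m².
Daily total = Q̄ × 15.20 h × 3600 s/h = 374.15 × 15.20 × 3600 / 10⁶ = 20.47 MJ/m².

20.5 MJ/m²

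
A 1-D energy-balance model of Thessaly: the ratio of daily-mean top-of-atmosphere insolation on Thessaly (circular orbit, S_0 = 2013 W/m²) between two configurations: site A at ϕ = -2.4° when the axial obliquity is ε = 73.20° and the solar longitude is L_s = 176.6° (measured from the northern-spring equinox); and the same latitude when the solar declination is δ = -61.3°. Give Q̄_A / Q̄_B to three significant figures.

Q̄_A / Q̄_B ≈ 1.84

— Configuration A (ϕ=-2.4°):
Solar declination: sin δ = sin ε · sin L_s = sin 73.20° × sin 176.6° = 0.05678, so δ = +3.255°.
cos h₀ = −tan(-2.4°) tan(+3.255°) = 0.0024, h₀ = 1.5684 rad.
Bracket: h₀ sin ϕ sin δ + cos ϕ cos δ sin h₀ = 1.5684×-0.04188×0.05678 + 0.99912×0.99839×1.00000 = -0.003730 + 0.997511 = 0.993781.
Q̄ = (S_0/π) × [bracket] = (2013/π) × 0.993781 = 636.77 W/m².
— Configuration B (ϕ=-2.4°):
cos h₀ = −tan(-2.4°) tan(-61.300°) = -0.0766, h₀ = 1.6474 rad.
Bracket: h₀ sin ϕ sin δ + cos ϕ cos δ sin h₀ = 1.6474×-0.04188×-0.87715 + 0.99912×0.48022×0.99707 = 0.060517 + 0.478392 = 0.538909.
Q̄ = (S_0/π) × [bracket] = (2013/π) × 0.538909 = 345.31 W/m².
Ratio Q̄_A / Q̄_B = 636.77 / 345.31 = 1.844.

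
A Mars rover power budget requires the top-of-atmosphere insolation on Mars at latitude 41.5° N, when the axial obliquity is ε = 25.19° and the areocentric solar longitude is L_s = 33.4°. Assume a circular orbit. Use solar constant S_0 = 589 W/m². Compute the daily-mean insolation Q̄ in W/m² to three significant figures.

Q̄ ≈ 185 W/m²

sin δ = sin 25.19° × sin 33.4° = 0.23430, so δ = +13.550°.
cos h₀ = −tan(+41.5°) tan(+13.550°) = -0.2132, h₀ = 1.7857 rad.
Bracket: h₀ sin ϕ sin δ + cos ϕ cos δ sin h₀ = 1.7857×0.66262×0.23430 + 0.74896×0.97217×0.97700 = 0.277233 + 0.711370 = 0.988603.
Q̄ = (S_0/π) × [bracket] = (589/π) × 0.988603 = 185.3 W/m².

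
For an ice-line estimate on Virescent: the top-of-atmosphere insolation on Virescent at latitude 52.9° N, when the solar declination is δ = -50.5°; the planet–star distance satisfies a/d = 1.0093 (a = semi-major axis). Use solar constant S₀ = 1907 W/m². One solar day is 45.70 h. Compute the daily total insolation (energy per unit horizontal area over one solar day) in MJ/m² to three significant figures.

0.00 MJ/m²

cos H₀ = −tan(+52.9°) tan(-50.500°) = 1.6040 ≥ 1 ⇒ polar night, H₀ = 0 and Q̄ = 0.
Inverse-square distance factor (a/d)² = 1.0093² = 1.018686.
Daily total = Q̄ × 45.70 h × 3600 s/h = 0.00 MJ/m².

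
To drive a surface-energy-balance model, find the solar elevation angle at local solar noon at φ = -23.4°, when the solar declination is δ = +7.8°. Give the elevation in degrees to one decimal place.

58.8°

At local noon the hour angle is zero, so the zenith angle equals |φ − δ| = |-23.4° − (+7.800°)| = 31.200°.
Elevation = 90° − 31.200° = 58.8°.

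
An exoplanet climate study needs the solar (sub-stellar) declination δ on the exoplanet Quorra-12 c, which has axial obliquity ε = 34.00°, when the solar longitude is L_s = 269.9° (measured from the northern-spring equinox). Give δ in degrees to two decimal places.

δ = -34.00°

sin δ = sin ε · sin L_s = sin 34.00° × sin 269.9° = -0.559192.
δ = arcsin(-0.559192) = -34.00°.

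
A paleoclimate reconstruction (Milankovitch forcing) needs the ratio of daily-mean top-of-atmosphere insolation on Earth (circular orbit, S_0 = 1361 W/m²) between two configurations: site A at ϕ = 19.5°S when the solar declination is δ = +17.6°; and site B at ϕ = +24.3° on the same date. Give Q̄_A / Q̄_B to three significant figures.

Q̄_A / Q̄_B ≈ 0.695

— Configuration A (ϕ=-19.5°):
cos h₀ = −tan(-19.5°) tan(+17.600°) = 0.1123, h₀ = 1.4582 rad.
Bracket: h₀ sin ϕ sin δ + cos ϕ cos δ sin h₀ = 1.4582×-0.33381×0.30237 + 0.94264×0.95319×0.99367 = -0.147182 + 0.892827 = 0.745645.
Q̄ = (S_0/π) × [bracket] = (1361/π) × 0.745645 = 323.03 W/m².
— Configuration B (ϕ=+24.3°):
cos h₀ = −tan(+24.3°) tan(+17.600°) = -0.1432, h₀ = 1.7145 rad.
Bracket: h₀ sin ϕ sin δ + cos ϕ cos δ sin h₀ = 1.7145×0.41151×0.30237 + 0.91140×0.95319×0.98969 = 0.213332 + 0.859781 = 1.073113.
Q̄ = (S_0/π) × [bracket] = (1361/π) × 1.073113 = 464.89 W/m².
Ratio Q̄_A / Q̄_B = 323.03 / 464.89 = 0.6949.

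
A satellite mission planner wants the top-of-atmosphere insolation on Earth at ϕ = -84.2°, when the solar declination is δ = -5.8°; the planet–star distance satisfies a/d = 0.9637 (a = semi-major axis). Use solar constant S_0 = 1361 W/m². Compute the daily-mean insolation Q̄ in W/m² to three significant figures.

Q̄ ≈ 127 W/m²

cos h₀ = −tan(-84.2°) tan(-5.800°) = -1.0000 ≤ −1 ⇒ polar day, h₀ = π.
Bracket: h₀ sin ϕ sin δ + cos ϕ cos δ sin h₀ = 3.1416×-0.99488×-0.10106 + 0.10106×0.99488×0.00000 = 0.315865 + 0.000000 = 0.315865.
Inverse-square distance factor (a/d)² = 0.9637² = 0.928718.
Q̄ = (S_0/π) × 0.928718 × [bracket] = (1361/π) × 0.928718 × 0.315865 = 127.1 W/m².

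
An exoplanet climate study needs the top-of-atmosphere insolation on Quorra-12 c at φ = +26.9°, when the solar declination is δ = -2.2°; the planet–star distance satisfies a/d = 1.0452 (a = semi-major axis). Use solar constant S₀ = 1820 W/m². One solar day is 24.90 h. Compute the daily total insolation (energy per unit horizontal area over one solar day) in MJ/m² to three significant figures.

49.0 MJ/m²

cos H₀ = −tan(+26.9°) tan(-2.200°) = 0.0195, H₀ = 1.5513 rad.
Bracket: H₀ sin φ sin δ + cos φ cos δ sin H₀ = 1.5513×0.45243×-0.03839 + 0.89180×0.99926×0.99981 = -0.026944 + 0.890971 = 0.864027.
Inverse-square distance factor (a/d)² = 1.0452² = 1.092443.
Q̄ = (S₀/π) × 1.092443 × [bracket] = (1820/π) × 1.092443 × 0.864027 = 546.82 W/m².
Daily total = Q̄ × 24.90 h × 3600 s/h = 546.82 × 24.90 × 3600 / 10⁶ = 49.02 MJ/m².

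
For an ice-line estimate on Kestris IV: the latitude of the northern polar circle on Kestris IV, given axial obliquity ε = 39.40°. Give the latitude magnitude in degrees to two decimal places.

50.60°

The polar circle is the lowest latitude that experiences at least one full rotation of continuous daylight at the northern-summer solstice; it lies at |ϕ| = 90° − ε = 90° − 39.40° = 50.60°.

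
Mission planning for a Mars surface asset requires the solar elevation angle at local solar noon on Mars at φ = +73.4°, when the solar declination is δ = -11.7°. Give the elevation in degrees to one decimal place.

4.9°

At local noon the hour angle is zero, so the zenith angle equals |φ − δ| = |+73.4° − (-11.700°)| = 85.100°.
Elevation = 90° − 85.100° = 4.9°.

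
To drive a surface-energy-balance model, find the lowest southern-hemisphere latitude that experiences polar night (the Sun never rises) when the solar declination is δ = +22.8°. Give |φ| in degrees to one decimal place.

Polar night requires cos H₀ = −tan φ tan δ ≥ 1, i.e. tan φ tan δ ≤ −1.
The boundary is |tan φ| · |tan δ| = 1, so |φ| = 90° − |δ| = 90° − 22.8° = 67.2° in the southern hemisphere.

|φ| = 67.2°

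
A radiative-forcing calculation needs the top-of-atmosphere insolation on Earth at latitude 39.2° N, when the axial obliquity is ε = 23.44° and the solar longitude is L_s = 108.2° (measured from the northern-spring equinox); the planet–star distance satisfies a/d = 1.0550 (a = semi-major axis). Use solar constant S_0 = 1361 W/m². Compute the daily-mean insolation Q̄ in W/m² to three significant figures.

Q̄ ≈ 546 W/m²

Solar declination: sin δ = sin ε · sin L_s = sin 23.44° × sin 108.2° = 0.37789, so δ = +22.203°.
cos h₀ = −tan(+39.2°) tan(+22.203°) = -0.3329, h₀ = 1.9102 rad.
Bracket: h₀ sin ϕ sin δ + cos ϕ cos δ sin h₀ = 1.9102×0.63203×0.37789 + 0.77494×0.92585×0.94297 = 0.456228 + 0.676560 = 1.132788.
Inverse-square distance factor (a/d)² = 1.0550² = 1.113025.
Q̄ = (S_0/π) × 1.113025 × [bracket] = (1361/π) × 1.113025 × 1.132788 = 546.2 W/m².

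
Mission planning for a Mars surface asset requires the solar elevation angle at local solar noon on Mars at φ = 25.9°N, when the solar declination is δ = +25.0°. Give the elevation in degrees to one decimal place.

89.1°

At local noon the hour angle is zero, so the zenith angle equals |φ − δ| = |+25.9° − (+25.000°)| = 0.900°.
Elevation = 90° − 0.900° = 89.1°.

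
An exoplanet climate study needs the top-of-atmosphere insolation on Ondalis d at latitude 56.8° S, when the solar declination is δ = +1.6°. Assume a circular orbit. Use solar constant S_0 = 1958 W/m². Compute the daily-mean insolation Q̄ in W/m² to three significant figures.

Q̄ ≈ 319 W/m²

cos h₀ = −tan(-56.8°) tan(+1.600°) = 0.0427, h₀ = 1.5281 rad.
Bracket: h₀ sin ϕ sin δ + cos ϕ cos δ sin h₀ = 1.5281×-0.83676×0.02792 + 0.54756×0.99961×0.99909 = -0.035700 + 0.546848 = 0.511148.
Q̄ = (S_0/π) × [bracket] = (1958/π) × 0.511148 = 318.6 W/m².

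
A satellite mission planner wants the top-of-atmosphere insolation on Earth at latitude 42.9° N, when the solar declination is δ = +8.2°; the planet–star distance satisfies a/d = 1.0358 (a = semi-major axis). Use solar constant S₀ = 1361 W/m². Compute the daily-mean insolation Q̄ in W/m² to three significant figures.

Q̄ ≈ 411 W/m²

cos H₀ = −tan(+42.9°) tan(+8.200°) = -0.1339, H₀ = 1.7051 rad.
Bracket: H₀ sin φ sin δ + cos φ cos δ sin H₀ = 1.7051×0.68072×0.14263 + 0.73254×0.98978×0.99099 = 0.165550 + 0.718521 = 0.884071.
Inverse-square distance factor (a/d)² = 1.0358² = 1.072882.
Q̄ = (S₀/π) × 1.072882 × [bracket] = (1361/π) × 1.072882 × 0.884071 = 410.9 W/m².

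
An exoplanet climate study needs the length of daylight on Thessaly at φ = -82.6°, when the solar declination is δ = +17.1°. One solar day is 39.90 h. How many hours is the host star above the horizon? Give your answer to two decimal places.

cos H₀ = −tan φ · tan δ = 2.3687 ≥ 1, so the host star never rises (polar night) and H₀ = 0.
Daylight = 2H₀/(2π) × 39.90 h = (0.0000/π) × 39.90 = 0.00 h.

0.00 h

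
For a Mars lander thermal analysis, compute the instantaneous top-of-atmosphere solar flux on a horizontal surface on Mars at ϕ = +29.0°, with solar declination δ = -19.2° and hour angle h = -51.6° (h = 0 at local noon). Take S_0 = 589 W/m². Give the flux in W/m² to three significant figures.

208 W/m²

cos θ_z = sin ϕ sin δ + cos ϕ cos δ cos h = -0.159438 + 0.513050 = 0.353612.
Flux = S_0 · cos θ_z = 589 × 0.353612 = 208.3 W/m².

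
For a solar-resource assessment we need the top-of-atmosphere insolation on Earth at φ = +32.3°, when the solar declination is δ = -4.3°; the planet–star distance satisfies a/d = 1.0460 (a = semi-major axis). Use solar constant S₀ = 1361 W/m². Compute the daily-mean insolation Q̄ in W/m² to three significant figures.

cos H₀ = −tan(+32.3°) tan(-4.300°) = 0.0475, H₀ = 1.5232 rad.
Bracket: H₀ sin φ sin δ + cos φ cos δ sin H₀ = 1.5232×0.53435×-0.07498 + 0.84526×0.99719×0.99887 = -0.061028 + 0.841932 = 0.780904.
Inverse-square distance factor (a/d)² = 1.0460² = 1.094116.
Q̄ = (S₀/π) × 1.094116 × [bracket] = (1361/π) × 1.094116 × 0.780904 = 370.1 W/m².

Q̄ ≈ 370 W/m²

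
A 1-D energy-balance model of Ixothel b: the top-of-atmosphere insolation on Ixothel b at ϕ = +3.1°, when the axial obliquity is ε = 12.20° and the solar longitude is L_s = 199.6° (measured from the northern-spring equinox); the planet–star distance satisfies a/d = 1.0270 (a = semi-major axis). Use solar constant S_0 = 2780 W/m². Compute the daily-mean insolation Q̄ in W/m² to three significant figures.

Q̄ ≈ 924 W/m²

Solar declination: sin δ = sin ε · sin L_s = sin 12.20° × sin 199.6° = -0.07089, so δ = -4.065°.
cos h₀ = −tan(+3.1°) tan(-4.065°) = 0.0038, h₀ = 1.5669 rad.
Bracket: h₀ sin ϕ sin δ + cos ϕ cos δ sin h₀ = 1.5669×0.05408×-0.07089 + 0.99854×0.99748×0.99999 = -0.006007 + 0.996014 = 0.990007.
Inverse-square distance factor (a/d)² = 1.0270² = 1.054729.
Q̄ = (S_0/π) × 1.054729 × [bracket] = (2780/π) × 1.054729 × 0.990007 = 924.0 W/m².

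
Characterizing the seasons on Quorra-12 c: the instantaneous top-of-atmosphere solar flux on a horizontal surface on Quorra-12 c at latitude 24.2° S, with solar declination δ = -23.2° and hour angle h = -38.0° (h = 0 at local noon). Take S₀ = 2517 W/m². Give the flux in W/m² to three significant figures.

2.07e+03 W/m²

cos θ_z = sin φ sin δ + cos φ cos δ cos h = 0.161486 + 0.660638 = 0.822124.
Flux = S₀ · cos θ_z = 2517 × 0.822124 = 2069 W/m².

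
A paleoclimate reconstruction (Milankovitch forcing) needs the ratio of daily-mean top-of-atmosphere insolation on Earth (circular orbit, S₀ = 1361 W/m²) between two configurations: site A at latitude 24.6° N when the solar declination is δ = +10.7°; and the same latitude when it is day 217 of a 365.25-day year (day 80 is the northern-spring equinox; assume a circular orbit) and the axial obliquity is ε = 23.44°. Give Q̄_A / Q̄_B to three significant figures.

Q̄_A / Q̄_B ≈ 0.957

— Configuration A (φ=+24.6°):
cos H₀ = −tan(+24.6°) tan(+10.700°) = -0.0865, H₀ = 1.6574 rad.
Bracket: H₀ sin φ sin δ + cos φ cos δ sin H₀ = 1.6574×0.41628×0.18567 + 0.90924×0.98261×0.99625 = 0.128102 + 0.890078 = 1.018180.
Q̄ = (S₀/π) × [bracket] = (1361/π) × 1.018180 = 441.10 W/m².
— Configuration B (φ=+24.6°):
Solar longitude: λ_s = 360° × (217 − 80)/365.25 = 135.031°.
sin δ = sin 23.44° × sin 135.031° = 0.28113, so δ = +16.328°.
cos H₀ = −tan(+24.6°) tan(+16.328°) = -0.1341, H₀ = 1.7053 rad.
Bracket: H₀ sin φ sin δ + cos φ cos δ sin H₀ = 1.7053×0.41628×0.28113 + 0.90924×0.95967×0.99097 = 0.199569 + 0.864691 = 1.064260.
Q̄ = (S₀/π) × [bracket] = (1361/π) × 1.064260 = 461.06 W/m².
Ratio Q̄_A / Q̄_B = 441.10 / 461.06 = 0.9567.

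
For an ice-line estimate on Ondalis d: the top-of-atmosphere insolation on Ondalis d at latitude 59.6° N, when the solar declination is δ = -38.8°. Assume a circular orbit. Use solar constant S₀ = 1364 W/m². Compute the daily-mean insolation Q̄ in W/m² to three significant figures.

cos H₀ = −tan(+59.6°) tan(-38.800°) = 1.3704 ≥ 1 ⇒ polar night, H₀ = 0 and Q̄ = 0.

Q̄ ≈ 0.00 W/m²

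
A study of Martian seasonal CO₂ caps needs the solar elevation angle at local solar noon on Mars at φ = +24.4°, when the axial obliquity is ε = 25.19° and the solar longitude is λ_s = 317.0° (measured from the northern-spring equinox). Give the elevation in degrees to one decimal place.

Solar declination: sin δ = sin ε · sin λ_s = sin 25.19° × sin 317.0° = -0.29027, so δ = -16.874°.
At local noon the hour angle is zero, so the zenith angle equals |φ − δ| = |+24.4° − (-16.874°)| = 41.274°.
Elevation = 90° − 41.274° = 48.7°.

48.7°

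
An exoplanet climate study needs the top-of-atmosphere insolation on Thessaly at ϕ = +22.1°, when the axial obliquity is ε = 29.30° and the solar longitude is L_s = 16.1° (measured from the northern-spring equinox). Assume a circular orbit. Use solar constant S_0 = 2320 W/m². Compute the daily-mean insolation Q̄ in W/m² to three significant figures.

Solar declination: sin δ = sin ε · sin L_s = sin 29.30° × sin 16.1° = 0.13571, so δ = +7.800°.
cos h₀ = −tan(+22.1°) tan(+7.800°) = -0.0556, h₀ = 1.6264 rad.
Bracket: h₀ sin ϕ sin δ + cos ϕ cos δ sin h₀ = 1.6264×0.37622×0.13571 + 0.92653×0.99075×0.99845 = 0.083039 + 0.916537 = 0.999576.
Q̄ = (S_0/π) × [bracket] = (2320/π) × 0.999576 = 738.2 W/m².

Q̄ ≈ 738 W/m²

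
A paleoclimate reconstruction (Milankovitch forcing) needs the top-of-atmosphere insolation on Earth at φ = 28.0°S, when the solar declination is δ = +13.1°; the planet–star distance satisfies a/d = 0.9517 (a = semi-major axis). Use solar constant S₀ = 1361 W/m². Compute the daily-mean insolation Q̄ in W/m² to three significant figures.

cos H₀ = −tan(-28.0°) tan(+13.100°) = 0.1237, H₀ = 1.4467 rad.
Bracket: H₀ sin φ sin δ + cos φ cos δ sin H₀ = 1.4467×-0.46947×0.22665 + 0.88295×0.97398×0.99232 = -0.153937 + 0.853371 = 0.699434.
Inverse-square distance factor (a/d)² = 0.9517² = 0.905733.
Q̄ = (S₀/π) × 0.905733 × [bracket] = (1361/π) × 0.905733 × 0.699434 = 274.4 W/m².

Q̄ ≈ 274 W/m²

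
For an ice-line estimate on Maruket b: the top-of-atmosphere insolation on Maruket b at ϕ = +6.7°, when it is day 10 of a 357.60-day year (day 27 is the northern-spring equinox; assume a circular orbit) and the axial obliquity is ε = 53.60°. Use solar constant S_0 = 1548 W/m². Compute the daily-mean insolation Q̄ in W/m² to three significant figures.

Solar longitude: L_s = 360° × (10 − 27)/357.60 = -17.114°, i.e. -17.114° + 360° = 342.886°.
sin δ = sin 53.60° × sin 342.886° = -0.23686, so δ = -13.701°.
cos h₀ = −tan(+6.7°) tan(-13.701°) = 0.0286, h₀ = 1.5422 rad.
Bracket: h₀ sin ϕ sin δ + cos ϕ cos δ sin h₀ = 1.5422×0.11667×-0.23686 + 0.99317×0.97154×0.99959 = -0.042618 + 0.964509 = 0.921891.
Q̄ = (S_0/π) × [bracket] = (1548/π) × 0.921891 = 454.3 W/m².

Q̄ ≈ 454 W/m²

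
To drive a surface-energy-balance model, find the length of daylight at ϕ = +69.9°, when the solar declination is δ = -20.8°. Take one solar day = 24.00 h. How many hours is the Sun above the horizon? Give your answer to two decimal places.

0.00 h

cos h₀ = −tan ϕ · tan δ = 1.0380 ≥ 1, so the Sun never rises (polar night) and h₀ = 0.
Daylight = 2h₀/(2π) × 24.00 h = (0.0000/π) × 24.00 = 0.00 h.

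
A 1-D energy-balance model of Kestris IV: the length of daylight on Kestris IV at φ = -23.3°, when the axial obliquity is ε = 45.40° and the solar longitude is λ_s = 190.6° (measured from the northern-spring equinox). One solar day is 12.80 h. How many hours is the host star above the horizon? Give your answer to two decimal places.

6.63 h

Solar declination: sin δ = sin ε · sin λ_s = sin 45.40° × sin 190.6° = -0.13098, so δ = -7.526°.
cos H₀ = −tan φ · tan δ = −tan(-23.3°) × tan(-7.526°) = -0.0569, so H₀ = 1.6277 rad = 93.26°.
Daylight = 2H₀/(2π) × 12.80 h = (1.6277/π) × 12.80 = 6.63 h.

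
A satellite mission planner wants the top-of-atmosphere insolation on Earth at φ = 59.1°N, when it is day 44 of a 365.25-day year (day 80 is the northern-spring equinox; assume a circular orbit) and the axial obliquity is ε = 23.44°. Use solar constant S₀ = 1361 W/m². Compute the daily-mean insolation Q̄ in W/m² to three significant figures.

Solar longitude: λ_s = 360° × (44 − 80)/365.25 = -35.483°, i.e. -35.483° + 360° = 324.517°.
sin δ = sin 23.44° × sin 324.517° = -0.23090, so δ = -13.350°.
cos H₀ = −tan(+59.1°) tan(-13.350°) = 0.3965, H₀ = 1.1631 rad.
Bracket: H₀ sin φ sin δ + cos φ cos δ sin H₀ = 1.1631×0.85806×-0.23090 + 0.51354×0.97298×0.91803 = -0.230440 + 0.458707 = 0.228267.
Q̄ = (S₀/π) × [bracket] = (1361/π) × 0.228267 = 98.89 W/m².

Q̄ ≈ 98.9 W/m²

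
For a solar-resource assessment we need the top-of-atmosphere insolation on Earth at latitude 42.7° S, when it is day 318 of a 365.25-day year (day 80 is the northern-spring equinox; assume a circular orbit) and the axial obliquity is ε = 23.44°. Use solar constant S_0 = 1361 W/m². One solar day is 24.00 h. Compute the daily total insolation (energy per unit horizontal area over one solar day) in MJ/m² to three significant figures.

Solar longitude: L_s = 360° × (318 − 80)/365.25 = 234.579°.
sin δ = sin 23.44° × sin 234.579° = -0.32416, so δ = -18.915°.
cos h₀ = −tan(-42.7°) tan(-18.915°) = -0.3162, h₀ = 1.8925 rad.
Bracket: h₀ sin ϕ sin δ + cos ϕ cos δ sin h₀ = 1.8925×-0.67816×-0.32416 + 0.73491×0.94600×0.94869 = 0.416033 + 0.659553 = 1.075586.
Q̄ = (S_0/π) × [bracket] = (1361/π) × 1.075586 = 465.97 W/m².
Daily total = Q̄ × 24.00 h × 3600 s/h = 465.97 × 24.00 × 3600 / 10⁶ = 40.26 MJ/m².

40.3 MJ/m²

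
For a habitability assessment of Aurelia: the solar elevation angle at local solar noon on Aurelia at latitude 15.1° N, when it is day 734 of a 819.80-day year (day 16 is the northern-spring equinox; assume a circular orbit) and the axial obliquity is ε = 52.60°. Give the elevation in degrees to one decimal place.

40.9°

Solar longitude: λ_s = 360° × (734 − 16)/819.80 = 315.296°.
sin δ = sin 52.60° × sin 315.296° = -0.55882, so δ = -33.974°.
At local noon the hour angle is zero, so the zenith angle equals |φ − δ| = |+15.1° − (-33.974°)| = 49.074°.
Elevation = 90° − 49.074° = 40.9°.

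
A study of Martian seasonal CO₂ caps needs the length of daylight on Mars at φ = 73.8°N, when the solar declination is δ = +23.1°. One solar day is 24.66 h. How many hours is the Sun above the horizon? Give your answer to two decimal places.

Sunrise equation: cos H₀ = −tan φ · tan δ = -1.4681 ≤ −1, so the Sun never sets (polar day) and H₀ = π.
Daylight = 2H₀/(2π) × 24.66 h = (3.1416/π) × 24.66 = 24.66 h.

24.66 h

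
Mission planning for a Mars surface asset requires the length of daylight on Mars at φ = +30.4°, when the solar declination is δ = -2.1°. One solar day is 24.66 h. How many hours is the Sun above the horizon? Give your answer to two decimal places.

12.16 h

cos H₀ = −tan φ · tan δ = −tan(+30.4°) × tan(-2.100°) = 0.0215, so H₀ = 1.5493 rad = 88.77°.
Daylight = 2H₀/(2π) × 24.66 h = (1.5493/π) × 24.66 = 12.16 h.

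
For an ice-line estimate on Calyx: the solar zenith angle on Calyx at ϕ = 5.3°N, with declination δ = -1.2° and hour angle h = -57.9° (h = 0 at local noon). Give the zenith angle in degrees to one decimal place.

θ_z = 58.2°

cos θ_z = sin ϕ sin δ + cos ϕ cos δ cos h = -0.001934 + 0.529011 = 0.527077.
θ_z = arccos(0.527077) = 58.2°.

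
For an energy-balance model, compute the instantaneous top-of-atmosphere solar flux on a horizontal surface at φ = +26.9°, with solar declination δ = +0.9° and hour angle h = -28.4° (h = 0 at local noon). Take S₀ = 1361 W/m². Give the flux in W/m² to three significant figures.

1.08e+03 W/m²

cos θ_z = sin φ sin δ + cos φ cos δ cos h = 0.007107 + 0.784372 = 0.791479.
Flux = S₀ · cos θ_z = 1361 × 0.791479 = 1077 W/m².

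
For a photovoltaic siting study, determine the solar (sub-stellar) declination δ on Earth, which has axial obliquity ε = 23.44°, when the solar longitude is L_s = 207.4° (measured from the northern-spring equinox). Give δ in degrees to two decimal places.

sin δ = sin ε · sin L_s = sin 23.44° × sin 207.4° = -0.183062.
δ = arcsin(-0.183062) = -10.55°.

δ = -10.55°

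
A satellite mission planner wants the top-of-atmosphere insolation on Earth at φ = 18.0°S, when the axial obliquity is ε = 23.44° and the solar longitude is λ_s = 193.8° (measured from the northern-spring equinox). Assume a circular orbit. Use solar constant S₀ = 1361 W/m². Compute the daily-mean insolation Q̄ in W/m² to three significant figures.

Solar declination: sin δ = sin ε · sin λ_s = sin 23.44° × sin 193.8° = -0.09489, so δ = -5.445°.
cos H₀ = −tan(-18.0°) tan(-5.445°) = -0.0310, H₀ = 1.6018 rad.
Bracket: H₀ sin φ sin δ + cos φ cos δ sin H₀ = 1.6018×-0.30902×-0.09489 + 0.95106×0.99549×0.99952 = 0.046969 + 0.946316 = 0.993285.
Q̄ = (S₀/π) × [bracket] = (1361/π) × 0.993285 = 430.3 W/m².

Q̄ ≈ 430 W/m²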